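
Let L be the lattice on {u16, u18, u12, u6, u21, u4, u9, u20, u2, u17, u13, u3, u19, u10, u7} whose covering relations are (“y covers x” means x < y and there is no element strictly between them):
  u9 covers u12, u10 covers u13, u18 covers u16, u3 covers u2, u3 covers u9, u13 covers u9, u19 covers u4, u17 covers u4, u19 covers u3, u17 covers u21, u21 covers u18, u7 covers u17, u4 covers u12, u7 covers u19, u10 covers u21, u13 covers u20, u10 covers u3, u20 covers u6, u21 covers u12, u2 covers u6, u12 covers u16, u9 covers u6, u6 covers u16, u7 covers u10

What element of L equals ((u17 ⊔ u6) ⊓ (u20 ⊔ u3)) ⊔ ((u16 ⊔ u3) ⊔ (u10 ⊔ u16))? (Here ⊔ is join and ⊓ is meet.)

u17 ∨ u6 = u7
u20 ∨ u3 = u10
u7 ∧ u10 = u10
u16 ∨ u3 = u3
u10 ∨ u16 = u10
u3 ∨ u10 = u10
u10 ∨ u10 = u10

u10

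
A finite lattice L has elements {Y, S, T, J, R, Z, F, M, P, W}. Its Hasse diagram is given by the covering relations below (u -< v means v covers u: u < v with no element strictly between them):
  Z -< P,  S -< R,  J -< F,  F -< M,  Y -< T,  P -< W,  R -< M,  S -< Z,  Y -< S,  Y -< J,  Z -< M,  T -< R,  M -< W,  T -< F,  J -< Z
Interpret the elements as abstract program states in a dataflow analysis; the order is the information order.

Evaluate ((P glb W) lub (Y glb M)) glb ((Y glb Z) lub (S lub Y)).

P ∧ W = P
Y ∧ M = Y
P ∨ Y = P
Y ∧ Z = Y
S ∨ Y = S
Y ∨ S = S
P ∧ S = S

S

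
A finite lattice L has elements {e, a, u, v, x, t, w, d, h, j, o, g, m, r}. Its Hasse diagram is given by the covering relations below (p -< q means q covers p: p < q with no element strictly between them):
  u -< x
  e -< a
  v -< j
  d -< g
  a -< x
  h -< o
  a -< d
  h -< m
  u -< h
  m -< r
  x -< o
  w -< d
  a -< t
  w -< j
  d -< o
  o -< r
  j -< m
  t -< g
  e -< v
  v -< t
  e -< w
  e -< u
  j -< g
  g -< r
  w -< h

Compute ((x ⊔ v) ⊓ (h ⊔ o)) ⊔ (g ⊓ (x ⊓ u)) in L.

x ∨ v = r
h ∨ o = o
r ∧ o = o
x ∧ u = u
g ∧ u = e
o ∨ e = o

o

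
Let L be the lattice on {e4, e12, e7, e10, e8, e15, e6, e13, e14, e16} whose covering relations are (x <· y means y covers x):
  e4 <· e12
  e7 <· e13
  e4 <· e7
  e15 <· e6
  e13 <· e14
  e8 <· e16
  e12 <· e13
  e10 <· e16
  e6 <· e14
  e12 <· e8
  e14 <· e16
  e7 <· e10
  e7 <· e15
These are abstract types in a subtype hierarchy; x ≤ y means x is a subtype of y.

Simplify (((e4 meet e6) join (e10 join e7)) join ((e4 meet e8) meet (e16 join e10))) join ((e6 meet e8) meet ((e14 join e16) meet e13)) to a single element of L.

e10

e4 ∧ e6 = e4
e10 ∨ e7 = e10
e4 ∨ e10 = e10
e4 ∧ e8 = e4
e16 ∨ e10 = e16
e4 ∧ e16 = e4
e10 ∨ e4 = e10
e6 ∧ e8 = e4
e14 ∨ e16 = e16
e16 ∧ e13 = e13
e4 ∧ e13 = e4
e10 ∨ e4 = e10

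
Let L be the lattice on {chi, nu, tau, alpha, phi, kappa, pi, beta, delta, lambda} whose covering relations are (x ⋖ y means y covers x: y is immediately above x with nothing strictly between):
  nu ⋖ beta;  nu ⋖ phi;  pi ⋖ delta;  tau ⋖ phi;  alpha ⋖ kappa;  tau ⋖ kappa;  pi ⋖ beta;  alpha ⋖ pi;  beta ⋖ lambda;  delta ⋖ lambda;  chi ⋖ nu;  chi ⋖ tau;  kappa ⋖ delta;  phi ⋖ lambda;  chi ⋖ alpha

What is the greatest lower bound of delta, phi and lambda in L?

tau

Common lower bounds of {delta, phi, lambda}: chi, tau.
The greatest among these is tau.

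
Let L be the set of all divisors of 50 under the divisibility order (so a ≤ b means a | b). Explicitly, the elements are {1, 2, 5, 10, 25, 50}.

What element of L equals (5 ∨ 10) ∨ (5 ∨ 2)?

10

5 ∨ 10 = 10
5 ∨ 2 = 10
10 ∨ 10 = 10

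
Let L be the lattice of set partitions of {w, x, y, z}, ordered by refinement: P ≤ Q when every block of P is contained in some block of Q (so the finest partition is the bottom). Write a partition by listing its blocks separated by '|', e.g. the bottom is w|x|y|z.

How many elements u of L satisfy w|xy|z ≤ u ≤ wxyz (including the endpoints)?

5

The interval [w|xy|z, wxyz] = {wxyz, wxy|z, wz|xy, w|xyz, w|xy|z}, which has 5 elements.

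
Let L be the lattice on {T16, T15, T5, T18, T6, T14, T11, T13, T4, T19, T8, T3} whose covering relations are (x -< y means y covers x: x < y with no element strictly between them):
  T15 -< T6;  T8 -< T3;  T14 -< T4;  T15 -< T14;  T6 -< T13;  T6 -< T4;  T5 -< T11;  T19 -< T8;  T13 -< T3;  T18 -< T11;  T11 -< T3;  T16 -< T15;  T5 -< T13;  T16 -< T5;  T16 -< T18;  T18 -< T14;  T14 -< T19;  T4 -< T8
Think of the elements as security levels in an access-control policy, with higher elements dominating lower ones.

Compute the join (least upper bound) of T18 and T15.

Common upper bounds of {T18, T15}: T14, T19, T3, T4, T8.
The least among these is T14.

T14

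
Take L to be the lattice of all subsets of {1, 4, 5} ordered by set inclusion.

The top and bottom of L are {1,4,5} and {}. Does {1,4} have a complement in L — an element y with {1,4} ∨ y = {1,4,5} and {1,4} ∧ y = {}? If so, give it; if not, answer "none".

{5}

Need y with {1,4} ∨ y = {1,4,5} and {1,4} ∧ y = {}.
Checking each element gives: {5}.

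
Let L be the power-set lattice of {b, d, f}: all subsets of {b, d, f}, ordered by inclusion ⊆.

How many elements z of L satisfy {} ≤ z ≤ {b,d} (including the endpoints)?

The interval [{}, {b,d}] = {{b,d}, {b}, {d}, {}}, which has 4 elements.

4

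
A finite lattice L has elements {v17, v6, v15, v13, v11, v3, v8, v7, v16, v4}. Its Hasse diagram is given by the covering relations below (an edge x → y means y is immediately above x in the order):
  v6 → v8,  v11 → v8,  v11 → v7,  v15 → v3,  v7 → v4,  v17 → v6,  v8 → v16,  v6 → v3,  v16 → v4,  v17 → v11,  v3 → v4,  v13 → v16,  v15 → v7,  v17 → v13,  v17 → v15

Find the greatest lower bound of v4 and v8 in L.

v8

Common lower bounds of {v4, v8}: v11, v17, v6, v8.
The greatest among these is v8.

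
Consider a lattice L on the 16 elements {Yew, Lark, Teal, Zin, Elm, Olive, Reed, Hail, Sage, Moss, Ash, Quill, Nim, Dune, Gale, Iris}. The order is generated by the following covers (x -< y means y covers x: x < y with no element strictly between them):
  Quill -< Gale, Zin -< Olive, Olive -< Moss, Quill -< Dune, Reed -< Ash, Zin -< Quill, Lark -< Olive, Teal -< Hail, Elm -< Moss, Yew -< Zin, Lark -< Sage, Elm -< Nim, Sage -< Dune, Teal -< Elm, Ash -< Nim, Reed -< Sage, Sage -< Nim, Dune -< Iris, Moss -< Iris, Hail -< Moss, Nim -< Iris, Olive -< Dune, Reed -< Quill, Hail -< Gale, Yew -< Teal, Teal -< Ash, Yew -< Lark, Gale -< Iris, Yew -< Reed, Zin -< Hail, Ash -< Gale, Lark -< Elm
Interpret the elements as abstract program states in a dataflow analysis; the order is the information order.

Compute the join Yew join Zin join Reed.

Quill

Common upper bounds of {Yew, Zin, Reed}: Dune, Gale, Iris, Quill.
The least among these is Quill.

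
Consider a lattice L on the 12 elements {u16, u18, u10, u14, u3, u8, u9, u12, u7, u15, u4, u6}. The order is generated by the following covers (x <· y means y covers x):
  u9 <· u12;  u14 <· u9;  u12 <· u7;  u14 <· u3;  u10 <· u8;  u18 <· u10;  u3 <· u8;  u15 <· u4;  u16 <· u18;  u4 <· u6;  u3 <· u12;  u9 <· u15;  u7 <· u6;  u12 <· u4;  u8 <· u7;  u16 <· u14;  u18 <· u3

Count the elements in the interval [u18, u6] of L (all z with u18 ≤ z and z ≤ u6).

8

The interval [u18, u6] = {u10, u12, u18, u3, u4, u6, u7, u8}, which has 8 elements.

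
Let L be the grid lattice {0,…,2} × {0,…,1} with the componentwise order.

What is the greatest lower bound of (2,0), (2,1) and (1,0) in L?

Common lower bounds of {(2,0), (2,1), (1,0)}: (0,0), (1,0).
The greatest among these is (1,0).

(1,0)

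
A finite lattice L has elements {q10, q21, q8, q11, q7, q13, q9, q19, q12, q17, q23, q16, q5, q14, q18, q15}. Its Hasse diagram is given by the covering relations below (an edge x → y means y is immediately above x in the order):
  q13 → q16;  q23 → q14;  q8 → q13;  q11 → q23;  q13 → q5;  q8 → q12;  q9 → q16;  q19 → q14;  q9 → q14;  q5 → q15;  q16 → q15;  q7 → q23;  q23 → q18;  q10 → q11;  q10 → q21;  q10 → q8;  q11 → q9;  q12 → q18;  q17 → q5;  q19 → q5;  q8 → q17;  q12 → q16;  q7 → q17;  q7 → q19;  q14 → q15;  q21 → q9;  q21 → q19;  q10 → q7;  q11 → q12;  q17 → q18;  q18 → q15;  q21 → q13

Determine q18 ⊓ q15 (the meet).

q18

Common lower bounds of {q18, q15}: q10, q11, q12, q17, q18, q23, q7, q8.
The greatest among these is q18.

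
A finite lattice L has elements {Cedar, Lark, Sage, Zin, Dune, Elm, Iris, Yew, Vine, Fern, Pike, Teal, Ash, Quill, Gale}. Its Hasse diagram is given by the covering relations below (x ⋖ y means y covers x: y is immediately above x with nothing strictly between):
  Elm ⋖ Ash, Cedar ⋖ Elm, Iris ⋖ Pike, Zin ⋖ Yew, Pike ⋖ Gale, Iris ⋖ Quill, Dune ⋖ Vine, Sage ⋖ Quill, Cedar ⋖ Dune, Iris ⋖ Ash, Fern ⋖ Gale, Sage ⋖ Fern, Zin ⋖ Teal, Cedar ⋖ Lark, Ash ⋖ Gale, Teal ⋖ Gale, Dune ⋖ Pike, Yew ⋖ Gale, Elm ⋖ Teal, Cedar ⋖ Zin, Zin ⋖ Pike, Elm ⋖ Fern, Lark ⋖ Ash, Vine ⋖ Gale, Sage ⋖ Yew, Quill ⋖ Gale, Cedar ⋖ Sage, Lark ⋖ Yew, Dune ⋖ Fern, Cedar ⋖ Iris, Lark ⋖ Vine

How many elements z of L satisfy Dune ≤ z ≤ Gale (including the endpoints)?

5

The interval [Dune, Gale] = {Dune, Fern, Gale, Pike, Vine}, which has 5 elements.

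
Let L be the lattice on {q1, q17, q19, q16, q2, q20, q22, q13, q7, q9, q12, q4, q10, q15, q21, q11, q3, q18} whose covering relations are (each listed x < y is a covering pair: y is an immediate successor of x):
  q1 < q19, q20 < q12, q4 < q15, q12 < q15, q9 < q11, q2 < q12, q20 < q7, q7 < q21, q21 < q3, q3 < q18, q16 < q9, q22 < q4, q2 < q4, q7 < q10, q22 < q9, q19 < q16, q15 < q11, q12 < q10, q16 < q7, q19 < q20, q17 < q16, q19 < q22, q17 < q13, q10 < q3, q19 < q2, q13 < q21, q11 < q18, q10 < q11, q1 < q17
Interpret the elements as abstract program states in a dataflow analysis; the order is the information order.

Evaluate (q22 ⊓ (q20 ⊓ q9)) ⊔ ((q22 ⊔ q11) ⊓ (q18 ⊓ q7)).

q20 ∧ q9 = q19
q22 ∧ q19 = q19
q22 ∨ q11 = q11
q18 ∧ q7 = q7
q11 ∧ q7 = q7
q19 ∨ q7 = q7

q7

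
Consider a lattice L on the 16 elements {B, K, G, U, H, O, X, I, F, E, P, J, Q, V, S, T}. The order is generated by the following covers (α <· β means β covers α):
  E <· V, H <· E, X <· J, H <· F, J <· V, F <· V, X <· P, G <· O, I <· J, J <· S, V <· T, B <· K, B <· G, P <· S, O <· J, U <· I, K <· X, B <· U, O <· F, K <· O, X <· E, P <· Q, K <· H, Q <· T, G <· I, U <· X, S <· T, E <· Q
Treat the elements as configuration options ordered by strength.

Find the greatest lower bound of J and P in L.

X

Common lower bounds of {J, P}: B, K, U, X.
The greatest among these is X.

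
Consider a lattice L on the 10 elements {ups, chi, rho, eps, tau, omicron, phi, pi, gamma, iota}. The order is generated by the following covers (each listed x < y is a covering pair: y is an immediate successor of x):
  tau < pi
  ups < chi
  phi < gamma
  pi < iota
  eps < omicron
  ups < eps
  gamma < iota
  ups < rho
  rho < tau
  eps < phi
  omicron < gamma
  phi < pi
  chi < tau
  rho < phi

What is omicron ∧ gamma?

Common lower bounds of {omicron, gamma}: eps, omicron, ups.
The greatest among these is omicron.

omicron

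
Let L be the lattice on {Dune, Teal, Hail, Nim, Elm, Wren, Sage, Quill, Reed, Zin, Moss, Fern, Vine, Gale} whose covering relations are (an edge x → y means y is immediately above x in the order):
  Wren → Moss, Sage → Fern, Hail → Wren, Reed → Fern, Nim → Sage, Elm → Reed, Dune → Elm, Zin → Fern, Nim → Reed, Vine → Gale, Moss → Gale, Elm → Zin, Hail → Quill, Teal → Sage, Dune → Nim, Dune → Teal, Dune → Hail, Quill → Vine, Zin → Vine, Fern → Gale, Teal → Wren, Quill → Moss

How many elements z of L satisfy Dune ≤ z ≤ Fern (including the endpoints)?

The interval [Dune, Fern] = {Dune, Elm, Fern, Nim, Reed, Sage, Teal, Zin}, which has 8 elements.

8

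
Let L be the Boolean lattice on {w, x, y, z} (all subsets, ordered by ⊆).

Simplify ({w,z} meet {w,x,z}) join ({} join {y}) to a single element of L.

{w,z} ∧ {w,x,z} = {w,z}
{} ∨ {y} = {y}
{w,z} ∨ {y} = {w,y,z}

{w,y,z}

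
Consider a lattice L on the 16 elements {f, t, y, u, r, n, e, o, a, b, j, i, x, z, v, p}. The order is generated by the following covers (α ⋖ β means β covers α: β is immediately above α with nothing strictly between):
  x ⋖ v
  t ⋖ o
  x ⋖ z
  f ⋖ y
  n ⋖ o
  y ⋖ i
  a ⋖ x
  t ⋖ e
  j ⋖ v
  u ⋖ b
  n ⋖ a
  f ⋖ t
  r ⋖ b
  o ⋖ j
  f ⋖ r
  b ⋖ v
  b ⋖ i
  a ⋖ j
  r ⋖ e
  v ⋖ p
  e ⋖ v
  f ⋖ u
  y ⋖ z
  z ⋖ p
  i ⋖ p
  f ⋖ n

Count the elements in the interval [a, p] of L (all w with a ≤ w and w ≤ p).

The interval [a, p] = {a, j, p, v, x, z}, which has 6 elements.

6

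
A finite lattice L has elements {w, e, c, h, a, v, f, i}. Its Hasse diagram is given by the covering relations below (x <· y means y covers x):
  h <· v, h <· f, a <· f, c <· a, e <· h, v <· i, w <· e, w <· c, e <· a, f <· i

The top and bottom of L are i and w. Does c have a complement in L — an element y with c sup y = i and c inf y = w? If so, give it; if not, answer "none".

v

Need y with c ∨ y = i and c ∧ y = w.
Checking each element gives: v.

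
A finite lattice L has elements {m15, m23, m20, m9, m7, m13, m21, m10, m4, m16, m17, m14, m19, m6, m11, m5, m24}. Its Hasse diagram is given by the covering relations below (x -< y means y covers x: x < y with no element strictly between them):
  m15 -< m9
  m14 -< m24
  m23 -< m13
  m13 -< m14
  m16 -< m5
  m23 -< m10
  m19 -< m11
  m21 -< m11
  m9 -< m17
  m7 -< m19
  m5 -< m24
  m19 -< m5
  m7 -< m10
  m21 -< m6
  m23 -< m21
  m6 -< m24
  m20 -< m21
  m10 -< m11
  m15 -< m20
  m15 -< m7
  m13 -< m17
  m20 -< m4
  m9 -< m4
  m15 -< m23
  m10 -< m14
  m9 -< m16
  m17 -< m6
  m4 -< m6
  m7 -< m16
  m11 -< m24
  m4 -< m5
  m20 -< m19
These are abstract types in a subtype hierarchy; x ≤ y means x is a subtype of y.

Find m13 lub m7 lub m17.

m24

Common upper bounds of {m13, m7, m17}: m24.
The least among these is m24.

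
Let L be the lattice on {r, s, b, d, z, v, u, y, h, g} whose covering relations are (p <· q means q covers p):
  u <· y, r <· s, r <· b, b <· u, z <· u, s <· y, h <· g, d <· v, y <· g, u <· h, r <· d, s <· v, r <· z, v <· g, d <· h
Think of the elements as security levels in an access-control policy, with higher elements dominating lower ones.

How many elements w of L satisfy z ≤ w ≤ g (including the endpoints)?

The interval [z, g] = {g, h, u, y, z}, which has 5 elements.

5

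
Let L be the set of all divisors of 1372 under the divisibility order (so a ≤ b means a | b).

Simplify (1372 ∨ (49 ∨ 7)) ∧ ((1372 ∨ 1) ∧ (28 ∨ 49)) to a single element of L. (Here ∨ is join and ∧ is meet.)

49 ∨ 7 = 49
1372 ∨ 49 = 1372
1372 ∨ 1 = 1372
28 ∨ 49 = 196
1372 ∧ 196 = 196
1372 ∧ 196 = 196

196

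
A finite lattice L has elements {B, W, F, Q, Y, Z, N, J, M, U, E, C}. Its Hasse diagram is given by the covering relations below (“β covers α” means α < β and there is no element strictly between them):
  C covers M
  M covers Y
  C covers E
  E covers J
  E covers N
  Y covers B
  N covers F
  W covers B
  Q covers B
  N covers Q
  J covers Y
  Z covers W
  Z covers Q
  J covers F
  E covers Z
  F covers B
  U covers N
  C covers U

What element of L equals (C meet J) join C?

C

C ∧ J = J
J ∨ C = C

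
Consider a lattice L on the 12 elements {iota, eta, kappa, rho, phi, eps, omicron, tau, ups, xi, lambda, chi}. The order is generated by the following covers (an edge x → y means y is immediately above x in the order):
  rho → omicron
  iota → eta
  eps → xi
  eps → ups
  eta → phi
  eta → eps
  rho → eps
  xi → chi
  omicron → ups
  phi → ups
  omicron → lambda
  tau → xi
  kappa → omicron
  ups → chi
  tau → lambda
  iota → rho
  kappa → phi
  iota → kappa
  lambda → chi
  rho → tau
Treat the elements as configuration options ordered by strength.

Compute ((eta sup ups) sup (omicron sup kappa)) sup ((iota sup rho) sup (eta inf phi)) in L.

eta ∨ ups = ups
omicron ∨ kappa = omicron
ups ∨ omicron = ups
iota ∨ rho = rho
eta ∧ phi = eta
rho ∨ eta = eps
ups ∨ eps = ups

ups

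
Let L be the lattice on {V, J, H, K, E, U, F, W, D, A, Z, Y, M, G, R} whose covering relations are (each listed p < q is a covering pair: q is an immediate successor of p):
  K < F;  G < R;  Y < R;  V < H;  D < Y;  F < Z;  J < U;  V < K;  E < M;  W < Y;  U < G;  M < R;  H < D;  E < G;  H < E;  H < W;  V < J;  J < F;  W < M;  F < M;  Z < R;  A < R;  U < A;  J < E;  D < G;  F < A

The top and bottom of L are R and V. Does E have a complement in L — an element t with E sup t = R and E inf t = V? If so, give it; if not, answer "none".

For every candidate t, either E ∨ t ≠ R or E ∧ t ≠ V; no complement exists.

none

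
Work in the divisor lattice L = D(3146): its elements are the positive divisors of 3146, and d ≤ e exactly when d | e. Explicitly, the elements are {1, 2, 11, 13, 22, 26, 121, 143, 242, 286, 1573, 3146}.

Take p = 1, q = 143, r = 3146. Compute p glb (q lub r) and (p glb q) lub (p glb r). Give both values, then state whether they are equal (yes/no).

q lub r = 3146, so p glb (q lub r) = 1 glb 3146 = 1.
p glb q = 1 and p glb r = 1, so (p glb q) lub (p glb r) = 1 lub 1 = 1.
Equal: yes.

1; 1; yes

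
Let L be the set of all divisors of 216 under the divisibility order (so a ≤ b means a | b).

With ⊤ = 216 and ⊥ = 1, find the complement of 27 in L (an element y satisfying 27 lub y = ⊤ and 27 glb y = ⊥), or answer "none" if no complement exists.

8

Need y with 27 ∨ y = 216 and 27 ∧ y = 1.
Checking each element gives: 8.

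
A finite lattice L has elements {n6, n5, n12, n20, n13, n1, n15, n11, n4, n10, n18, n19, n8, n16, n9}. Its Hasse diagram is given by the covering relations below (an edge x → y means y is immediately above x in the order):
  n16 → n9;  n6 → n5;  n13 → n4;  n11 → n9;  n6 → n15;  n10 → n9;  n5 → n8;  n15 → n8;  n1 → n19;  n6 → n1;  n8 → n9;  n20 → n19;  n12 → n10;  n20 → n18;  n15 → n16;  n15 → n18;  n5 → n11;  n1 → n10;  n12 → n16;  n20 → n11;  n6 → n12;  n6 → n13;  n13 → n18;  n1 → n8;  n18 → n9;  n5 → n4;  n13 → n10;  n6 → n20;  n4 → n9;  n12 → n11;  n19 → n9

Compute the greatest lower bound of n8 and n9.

n8

Common lower bounds of {n8, n9}: n1, n15, n5, n6, n8.
The greatest among these is n8.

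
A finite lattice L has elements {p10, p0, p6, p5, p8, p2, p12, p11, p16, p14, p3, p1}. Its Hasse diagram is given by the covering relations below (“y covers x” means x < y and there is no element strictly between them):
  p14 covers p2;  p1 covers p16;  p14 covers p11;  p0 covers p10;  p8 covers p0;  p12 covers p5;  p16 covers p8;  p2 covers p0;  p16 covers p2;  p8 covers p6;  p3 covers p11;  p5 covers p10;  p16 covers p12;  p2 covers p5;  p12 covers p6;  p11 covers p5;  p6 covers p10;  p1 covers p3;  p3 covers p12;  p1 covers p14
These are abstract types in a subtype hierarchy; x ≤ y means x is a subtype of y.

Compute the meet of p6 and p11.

p10

Common lower bounds of {p6, p11}: p10.
The greatest among these is p10.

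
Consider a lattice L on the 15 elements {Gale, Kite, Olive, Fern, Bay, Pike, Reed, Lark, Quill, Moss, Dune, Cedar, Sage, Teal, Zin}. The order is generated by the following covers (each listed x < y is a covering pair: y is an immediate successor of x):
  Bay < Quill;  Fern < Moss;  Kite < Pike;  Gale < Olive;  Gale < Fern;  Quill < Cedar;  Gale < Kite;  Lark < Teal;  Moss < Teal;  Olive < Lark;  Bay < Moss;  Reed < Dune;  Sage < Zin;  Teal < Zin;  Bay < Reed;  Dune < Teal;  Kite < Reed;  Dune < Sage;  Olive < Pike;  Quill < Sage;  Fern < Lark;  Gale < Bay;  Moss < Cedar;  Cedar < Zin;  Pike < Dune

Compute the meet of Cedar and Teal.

Common lower bounds of {Cedar, Teal}: Bay, Fern, Gale, Moss.
The greatest among these is Moss.

Moss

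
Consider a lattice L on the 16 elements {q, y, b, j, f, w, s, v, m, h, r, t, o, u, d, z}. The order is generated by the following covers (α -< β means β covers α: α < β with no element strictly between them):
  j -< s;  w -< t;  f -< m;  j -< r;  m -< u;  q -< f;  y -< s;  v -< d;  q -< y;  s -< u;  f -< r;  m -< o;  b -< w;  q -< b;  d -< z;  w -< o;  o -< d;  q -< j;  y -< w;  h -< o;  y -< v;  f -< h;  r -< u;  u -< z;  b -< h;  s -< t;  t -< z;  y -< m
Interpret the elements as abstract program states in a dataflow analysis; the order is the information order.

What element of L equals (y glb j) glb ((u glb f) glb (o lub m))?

q

y ∧ j = q
u ∧ f = f
o ∨ m = o
f ∧ o = f
q ∧ f = q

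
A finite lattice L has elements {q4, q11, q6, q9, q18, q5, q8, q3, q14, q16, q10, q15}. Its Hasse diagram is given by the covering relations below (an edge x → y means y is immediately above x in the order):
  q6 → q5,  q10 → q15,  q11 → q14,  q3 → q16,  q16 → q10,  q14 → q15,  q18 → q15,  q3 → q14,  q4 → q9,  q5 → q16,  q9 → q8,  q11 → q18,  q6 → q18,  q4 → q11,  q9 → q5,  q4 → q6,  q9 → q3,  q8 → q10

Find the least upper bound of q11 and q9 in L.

Common upper bounds of {q11, q9}: q14, q15.
The least among these is q14.

q14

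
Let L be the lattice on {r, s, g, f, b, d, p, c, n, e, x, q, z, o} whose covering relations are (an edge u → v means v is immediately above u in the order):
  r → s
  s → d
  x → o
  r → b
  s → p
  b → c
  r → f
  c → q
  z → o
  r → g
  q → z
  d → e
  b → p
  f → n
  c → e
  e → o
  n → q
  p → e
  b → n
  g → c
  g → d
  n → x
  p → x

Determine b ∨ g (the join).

Common upper bounds of {b, g}: c, e, o, q, z.
The least among these is c.

c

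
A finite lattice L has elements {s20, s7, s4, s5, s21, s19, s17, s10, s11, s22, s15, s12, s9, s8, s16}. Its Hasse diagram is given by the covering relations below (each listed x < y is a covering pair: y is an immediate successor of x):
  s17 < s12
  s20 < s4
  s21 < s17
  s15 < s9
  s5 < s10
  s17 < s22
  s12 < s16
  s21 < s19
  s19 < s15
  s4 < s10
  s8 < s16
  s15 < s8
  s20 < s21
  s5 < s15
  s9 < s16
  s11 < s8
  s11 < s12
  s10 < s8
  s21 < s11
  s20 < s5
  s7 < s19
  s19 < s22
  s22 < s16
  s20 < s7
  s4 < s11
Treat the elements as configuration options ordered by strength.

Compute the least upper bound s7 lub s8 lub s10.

s8

Common upper bounds of {s7, s8, s10}: s16, s8.
The least among these is s8.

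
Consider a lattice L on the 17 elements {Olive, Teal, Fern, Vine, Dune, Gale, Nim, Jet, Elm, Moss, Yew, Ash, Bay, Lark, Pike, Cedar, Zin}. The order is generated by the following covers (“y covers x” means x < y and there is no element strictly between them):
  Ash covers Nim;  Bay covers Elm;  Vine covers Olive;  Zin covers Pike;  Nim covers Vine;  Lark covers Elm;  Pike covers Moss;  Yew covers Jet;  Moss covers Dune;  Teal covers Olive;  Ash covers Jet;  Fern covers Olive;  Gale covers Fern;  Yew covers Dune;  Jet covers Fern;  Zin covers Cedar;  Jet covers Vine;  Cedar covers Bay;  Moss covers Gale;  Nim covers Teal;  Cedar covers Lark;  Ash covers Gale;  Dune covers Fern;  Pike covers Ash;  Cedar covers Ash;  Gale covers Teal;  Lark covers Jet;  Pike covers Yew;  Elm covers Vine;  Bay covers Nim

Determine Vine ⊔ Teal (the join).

Nim

Common upper bounds of {Vine, Teal}: Ash, Bay, Cedar, Nim, Pike, Zin.
The least among these is Nim.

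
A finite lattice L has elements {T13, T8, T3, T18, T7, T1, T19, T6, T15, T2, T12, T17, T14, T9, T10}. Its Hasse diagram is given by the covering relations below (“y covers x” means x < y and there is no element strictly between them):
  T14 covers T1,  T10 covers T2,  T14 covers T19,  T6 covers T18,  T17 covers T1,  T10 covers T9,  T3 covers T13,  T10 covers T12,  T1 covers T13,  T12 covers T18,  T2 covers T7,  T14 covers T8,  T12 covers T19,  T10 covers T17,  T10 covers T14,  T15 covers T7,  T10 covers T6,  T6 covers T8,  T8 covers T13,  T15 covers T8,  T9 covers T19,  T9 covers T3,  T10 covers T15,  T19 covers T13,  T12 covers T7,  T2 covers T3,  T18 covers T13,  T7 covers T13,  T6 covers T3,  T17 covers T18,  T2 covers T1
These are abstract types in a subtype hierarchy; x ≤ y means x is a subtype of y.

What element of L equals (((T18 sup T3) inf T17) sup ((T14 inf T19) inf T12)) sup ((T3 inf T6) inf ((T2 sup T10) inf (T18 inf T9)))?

T12

T18 ∨ T3 = T6
T6 ∧ T17 = T18
T14 ∧ T19 = T19
T19 ∧ T12 = T19
T18 ∨ T19 = T12
T3 ∧ T6 = T3
T2 ∨ T10 = T10
T18 ∧ T9 = T13
T10 ∧ T13 = T13
T3 ∧ T13 = T13
T12 ∨ T13 = T12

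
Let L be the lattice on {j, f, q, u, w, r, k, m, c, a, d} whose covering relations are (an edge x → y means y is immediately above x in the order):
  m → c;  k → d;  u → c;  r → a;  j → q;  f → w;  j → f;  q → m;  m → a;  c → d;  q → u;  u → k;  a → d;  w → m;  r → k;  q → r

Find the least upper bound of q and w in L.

Common upper bounds of {q, w}: a, c, d, m.
The least among these is m.

m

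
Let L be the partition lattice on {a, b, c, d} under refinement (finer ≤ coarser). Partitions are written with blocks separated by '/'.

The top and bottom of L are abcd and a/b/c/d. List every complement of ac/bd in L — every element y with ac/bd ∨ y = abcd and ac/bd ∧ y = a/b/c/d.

a/b/cd, a/bc/d, ab/c/d, ab/cd, ad/b/c, ad/bc

Need y with ac/bd ∨ y = abcd and ac/bd ∧ y = a/b/c/d.
Checking each element gives: a/b/cd, a/bc/d, ab/c/d, ab/cd, ad/b/c, ad/bc.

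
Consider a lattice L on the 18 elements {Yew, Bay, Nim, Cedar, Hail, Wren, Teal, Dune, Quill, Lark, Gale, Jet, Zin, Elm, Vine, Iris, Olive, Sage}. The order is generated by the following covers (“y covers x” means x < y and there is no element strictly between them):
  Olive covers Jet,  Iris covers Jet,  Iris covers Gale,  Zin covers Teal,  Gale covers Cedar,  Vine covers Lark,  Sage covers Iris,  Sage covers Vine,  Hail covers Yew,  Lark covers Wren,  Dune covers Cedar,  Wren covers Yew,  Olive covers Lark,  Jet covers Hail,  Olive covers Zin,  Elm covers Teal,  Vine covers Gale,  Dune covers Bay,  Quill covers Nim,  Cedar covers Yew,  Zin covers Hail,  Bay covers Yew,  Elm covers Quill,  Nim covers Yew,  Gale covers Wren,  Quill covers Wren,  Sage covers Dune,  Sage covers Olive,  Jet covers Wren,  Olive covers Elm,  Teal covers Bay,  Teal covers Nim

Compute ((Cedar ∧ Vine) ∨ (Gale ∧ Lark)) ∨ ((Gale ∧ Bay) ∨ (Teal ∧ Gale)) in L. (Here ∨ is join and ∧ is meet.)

Gale

Cedar ∧ Vine = Cedar
Gale ∧ Lark = Wren
Cedar ∨ Wren = Gale
Gale ∧ Bay = Yew
Teal ∧ Gale = Yew
Yew ∨ Yew = Yew
Gale ∨ Yew = Gale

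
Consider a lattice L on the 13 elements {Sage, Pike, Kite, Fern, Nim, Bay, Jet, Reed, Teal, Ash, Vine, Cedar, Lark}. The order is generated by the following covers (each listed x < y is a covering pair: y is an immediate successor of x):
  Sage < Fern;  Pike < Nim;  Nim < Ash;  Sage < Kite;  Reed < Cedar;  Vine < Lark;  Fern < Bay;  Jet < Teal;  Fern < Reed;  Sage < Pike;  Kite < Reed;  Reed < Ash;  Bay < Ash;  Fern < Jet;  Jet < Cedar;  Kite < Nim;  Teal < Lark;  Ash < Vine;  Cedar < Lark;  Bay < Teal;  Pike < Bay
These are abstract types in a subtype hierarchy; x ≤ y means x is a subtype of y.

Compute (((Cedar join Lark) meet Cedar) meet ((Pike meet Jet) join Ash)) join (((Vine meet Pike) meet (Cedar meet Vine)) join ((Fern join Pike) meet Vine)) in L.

Cedar ∨ Lark = Lark
Lark ∧ Cedar = Cedar
Pike ∧ Jet = Sage
Sage ∨ Ash = Ash
Cedar ∧ Ash = Reed
Vine ∧ Pike = Pike
Cedar ∧ Vine = Reed
Pike ∧ Reed = Sage
Fern ∨ Pike = Bay
Bay ∧ Vine = Bay
Sage ∨ Bay = Bay
Reed ∨ Bay = Ash

Ash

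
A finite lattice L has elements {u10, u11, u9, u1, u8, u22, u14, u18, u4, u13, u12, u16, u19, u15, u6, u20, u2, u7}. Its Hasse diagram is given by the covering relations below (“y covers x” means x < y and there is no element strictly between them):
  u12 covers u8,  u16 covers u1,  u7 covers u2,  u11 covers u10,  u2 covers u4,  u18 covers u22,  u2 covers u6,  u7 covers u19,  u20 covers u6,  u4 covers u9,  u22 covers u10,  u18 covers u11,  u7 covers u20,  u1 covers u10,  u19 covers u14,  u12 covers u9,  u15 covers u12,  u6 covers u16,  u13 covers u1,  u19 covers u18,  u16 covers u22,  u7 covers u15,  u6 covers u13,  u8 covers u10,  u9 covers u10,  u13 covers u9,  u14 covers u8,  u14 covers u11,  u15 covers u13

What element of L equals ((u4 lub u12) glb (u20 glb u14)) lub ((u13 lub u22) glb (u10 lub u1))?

u1

u4 ∨ u12 = u7
u20 ∧ u14 = u10
u7 ∧ u10 = u10
u13 ∨ u22 = u6
u10 ∨ u1 = u1
u6 ∧ u1 = u1
u10 ∨ u1 = u1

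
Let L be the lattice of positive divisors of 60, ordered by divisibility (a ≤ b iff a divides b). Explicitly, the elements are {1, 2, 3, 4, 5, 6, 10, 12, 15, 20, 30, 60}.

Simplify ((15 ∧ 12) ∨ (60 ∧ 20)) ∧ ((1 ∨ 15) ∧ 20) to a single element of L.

15 ∧ 12 = 3
60 ∧ 20 = 20
3 ∨ 20 = 60
1 ∨ 15 = 15
15 ∧ 20 = 5
60 ∧ 5 = 5

5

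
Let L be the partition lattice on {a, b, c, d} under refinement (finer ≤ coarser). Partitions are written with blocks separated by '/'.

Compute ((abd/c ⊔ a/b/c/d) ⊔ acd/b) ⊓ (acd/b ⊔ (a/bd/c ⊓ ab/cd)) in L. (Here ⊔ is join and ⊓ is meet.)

acd/b

abd/c ∨ a/b/c/d = abd/c
abd/c ∨ acd/b = abcd
a/bd/c ∧ ab/cd = a/b/c/d
acd/b ∨ a/b/c/d = acd/b
abcd ∧ acd/b = acd/b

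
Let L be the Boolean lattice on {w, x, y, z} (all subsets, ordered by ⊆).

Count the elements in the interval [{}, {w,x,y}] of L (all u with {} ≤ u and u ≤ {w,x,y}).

8

The interval [{}, {w,x,y}] = {{w,x,y}, {w,x}, {w,y}, {w}, {x,y}, {x}, {y}, {}}, which has 8 elements.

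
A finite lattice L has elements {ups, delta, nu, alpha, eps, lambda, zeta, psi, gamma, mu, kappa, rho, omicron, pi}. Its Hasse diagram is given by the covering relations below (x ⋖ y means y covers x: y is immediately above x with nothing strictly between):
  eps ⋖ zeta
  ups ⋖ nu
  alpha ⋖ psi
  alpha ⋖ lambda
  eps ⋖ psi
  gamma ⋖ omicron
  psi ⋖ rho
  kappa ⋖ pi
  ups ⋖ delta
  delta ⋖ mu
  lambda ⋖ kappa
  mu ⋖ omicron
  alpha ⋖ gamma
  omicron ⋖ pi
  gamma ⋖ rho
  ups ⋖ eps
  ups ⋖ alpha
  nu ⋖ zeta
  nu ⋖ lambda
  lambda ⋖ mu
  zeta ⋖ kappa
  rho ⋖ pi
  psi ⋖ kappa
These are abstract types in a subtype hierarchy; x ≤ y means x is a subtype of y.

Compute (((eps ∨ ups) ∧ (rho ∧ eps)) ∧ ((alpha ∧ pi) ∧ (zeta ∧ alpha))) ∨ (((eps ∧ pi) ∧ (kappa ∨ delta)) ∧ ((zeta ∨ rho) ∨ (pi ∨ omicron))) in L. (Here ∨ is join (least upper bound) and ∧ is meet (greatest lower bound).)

eps

eps ∨ ups = eps
rho ∧ eps = eps
eps ∧ eps = eps
alpha ∧ pi = alpha
zeta ∧ alpha = ups
alpha ∧ ups = ups
eps ∧ ups = ups
eps ∧ pi = eps
kappa ∨ delta = pi
eps ∧ pi = eps
zeta ∨ rho = pi
pi ∨ omicron = pi
pi ∨ pi = pi
eps ∧ pi = eps
ups ∨ eps = eps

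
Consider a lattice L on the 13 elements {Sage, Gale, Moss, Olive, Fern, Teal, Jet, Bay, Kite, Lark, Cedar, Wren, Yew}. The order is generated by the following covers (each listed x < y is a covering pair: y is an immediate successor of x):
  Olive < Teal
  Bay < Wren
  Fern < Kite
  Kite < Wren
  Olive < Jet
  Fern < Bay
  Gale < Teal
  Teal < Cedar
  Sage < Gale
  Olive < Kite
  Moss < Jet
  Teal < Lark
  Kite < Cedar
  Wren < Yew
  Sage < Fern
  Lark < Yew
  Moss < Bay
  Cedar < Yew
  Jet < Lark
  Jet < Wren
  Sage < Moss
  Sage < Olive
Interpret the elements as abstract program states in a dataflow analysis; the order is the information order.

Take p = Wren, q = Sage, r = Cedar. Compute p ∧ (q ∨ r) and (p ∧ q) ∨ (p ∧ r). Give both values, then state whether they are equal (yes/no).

q ∨ r = Cedar, so p ∧ (q ∨ r) = Wren ∧ Cedar = Kite.
p ∧ q = Sage and p ∧ r = Kite, so (p ∧ q) ∨ (p ∧ r) = Sage ∨ Kite = Kite.
Equal: yes.

Kite; Kite; yes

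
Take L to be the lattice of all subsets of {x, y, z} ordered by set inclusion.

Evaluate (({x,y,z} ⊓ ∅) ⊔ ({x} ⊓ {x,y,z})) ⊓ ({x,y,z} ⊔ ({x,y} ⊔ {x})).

{x,y,z} ∧ ∅ = ∅
{x} ∧ {x,y,z} = {x}
∅ ∨ {x} = {x}
{x,y} ∨ {x} = {x,y}
{x,y,z} ∨ {x,y} = {x,y,z}
{x} ∧ {x,y,z} = {x}

{x}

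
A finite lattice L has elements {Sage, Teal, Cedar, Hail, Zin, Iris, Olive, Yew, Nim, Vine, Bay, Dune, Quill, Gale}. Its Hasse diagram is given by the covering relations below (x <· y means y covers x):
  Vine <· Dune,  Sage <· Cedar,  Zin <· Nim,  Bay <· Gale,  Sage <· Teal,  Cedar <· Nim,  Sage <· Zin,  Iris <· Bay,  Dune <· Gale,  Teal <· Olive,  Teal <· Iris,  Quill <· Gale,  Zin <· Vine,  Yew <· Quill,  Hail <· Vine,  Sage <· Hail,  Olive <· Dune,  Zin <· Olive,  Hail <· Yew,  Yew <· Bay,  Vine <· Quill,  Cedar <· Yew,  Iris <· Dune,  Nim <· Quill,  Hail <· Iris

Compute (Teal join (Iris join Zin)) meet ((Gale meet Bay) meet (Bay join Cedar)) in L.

Iris ∨ Zin = Dune
Teal ∨ Dune = Dune
Gale ∧ Bay = Bay
Bay ∨ Cedar = Bay
Bay ∧ Bay = Bay
Dune ∧ Bay = Iris

Iris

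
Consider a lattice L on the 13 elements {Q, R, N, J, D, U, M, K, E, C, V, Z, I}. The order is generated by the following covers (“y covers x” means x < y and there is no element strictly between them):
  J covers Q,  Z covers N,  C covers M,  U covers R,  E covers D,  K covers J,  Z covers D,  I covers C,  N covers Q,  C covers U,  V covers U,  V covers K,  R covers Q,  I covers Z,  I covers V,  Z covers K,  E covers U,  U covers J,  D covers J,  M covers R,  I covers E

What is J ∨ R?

Common upper bounds of {J, R}: C, E, I, U, V.
The least among these is U.

U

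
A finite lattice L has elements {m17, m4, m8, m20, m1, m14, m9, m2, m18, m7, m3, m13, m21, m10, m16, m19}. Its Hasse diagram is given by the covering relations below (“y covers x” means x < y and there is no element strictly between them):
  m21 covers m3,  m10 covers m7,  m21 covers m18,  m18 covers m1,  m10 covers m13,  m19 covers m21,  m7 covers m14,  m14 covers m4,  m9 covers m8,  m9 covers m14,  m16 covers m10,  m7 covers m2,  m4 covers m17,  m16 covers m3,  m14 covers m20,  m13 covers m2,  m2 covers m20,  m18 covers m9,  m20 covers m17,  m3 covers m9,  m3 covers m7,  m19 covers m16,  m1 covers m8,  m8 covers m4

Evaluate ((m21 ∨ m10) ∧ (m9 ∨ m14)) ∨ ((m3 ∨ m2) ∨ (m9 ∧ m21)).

m21 ∨ m10 = m19
m9 ∨ m14 = m9
m19 ∧ m9 = m9
m3 ∨ m2 = m3
m9 ∧ m21 = m9
m3 ∨ m9 = m3
m9 ∨ m3 = m3

m3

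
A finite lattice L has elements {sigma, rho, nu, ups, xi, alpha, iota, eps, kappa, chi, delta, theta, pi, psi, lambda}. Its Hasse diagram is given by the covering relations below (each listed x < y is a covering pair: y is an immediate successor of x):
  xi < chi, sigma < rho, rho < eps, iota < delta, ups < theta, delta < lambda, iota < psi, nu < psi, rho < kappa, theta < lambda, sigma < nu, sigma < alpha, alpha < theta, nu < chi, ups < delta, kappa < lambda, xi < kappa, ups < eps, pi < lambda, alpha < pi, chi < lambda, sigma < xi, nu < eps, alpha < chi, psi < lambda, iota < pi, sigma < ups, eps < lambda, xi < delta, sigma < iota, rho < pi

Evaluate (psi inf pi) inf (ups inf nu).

psi ∧ pi = iota
ups ∧ nu = sigma
iota ∧ sigma = sigma

sigma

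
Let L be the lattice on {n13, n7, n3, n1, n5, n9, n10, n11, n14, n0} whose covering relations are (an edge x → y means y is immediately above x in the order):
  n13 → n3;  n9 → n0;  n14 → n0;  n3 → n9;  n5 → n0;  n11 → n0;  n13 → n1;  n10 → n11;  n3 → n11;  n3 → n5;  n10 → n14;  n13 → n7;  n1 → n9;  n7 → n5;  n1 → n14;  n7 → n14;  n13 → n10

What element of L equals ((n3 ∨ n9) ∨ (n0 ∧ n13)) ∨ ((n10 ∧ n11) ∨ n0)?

n3 ∨ n9 = n9
n0 ∧ n13 = n13
n9 ∨ n13 = n9
n10 ∧ n11 = n10
n10 ∨ n0 = n0
n9 ∨ n0 = n0

n0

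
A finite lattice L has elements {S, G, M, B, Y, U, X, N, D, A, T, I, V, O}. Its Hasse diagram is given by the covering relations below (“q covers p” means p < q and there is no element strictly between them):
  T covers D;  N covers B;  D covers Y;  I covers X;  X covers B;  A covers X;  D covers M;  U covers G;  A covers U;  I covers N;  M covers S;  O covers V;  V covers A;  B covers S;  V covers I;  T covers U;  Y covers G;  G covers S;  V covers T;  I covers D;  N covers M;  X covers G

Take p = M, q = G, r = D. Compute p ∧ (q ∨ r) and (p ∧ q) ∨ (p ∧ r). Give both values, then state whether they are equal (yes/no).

q ∨ r = D, so p ∧ (q ∨ r) = M ∧ D = M.
p ∧ q = S and p ∧ r = M, so (p ∧ q) ∨ (p ∧ r) = S ∨ M = M.
Equal: yes.

M; M; yes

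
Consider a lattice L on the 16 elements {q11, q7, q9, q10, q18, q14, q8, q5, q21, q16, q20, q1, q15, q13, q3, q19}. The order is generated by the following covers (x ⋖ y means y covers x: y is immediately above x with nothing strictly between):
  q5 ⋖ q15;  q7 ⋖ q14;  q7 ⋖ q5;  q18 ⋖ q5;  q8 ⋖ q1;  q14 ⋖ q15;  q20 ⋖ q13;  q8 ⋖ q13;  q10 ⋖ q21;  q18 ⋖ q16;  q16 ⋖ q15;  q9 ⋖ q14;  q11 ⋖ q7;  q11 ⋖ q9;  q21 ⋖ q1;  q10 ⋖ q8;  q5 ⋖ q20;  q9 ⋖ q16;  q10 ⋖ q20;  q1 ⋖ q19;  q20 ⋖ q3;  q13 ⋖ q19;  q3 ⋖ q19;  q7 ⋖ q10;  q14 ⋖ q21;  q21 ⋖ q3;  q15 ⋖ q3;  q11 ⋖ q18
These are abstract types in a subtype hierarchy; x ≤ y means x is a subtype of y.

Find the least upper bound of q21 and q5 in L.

Common upper bounds of {q21, q5}: q19, q3.
The least among these is q3.

q3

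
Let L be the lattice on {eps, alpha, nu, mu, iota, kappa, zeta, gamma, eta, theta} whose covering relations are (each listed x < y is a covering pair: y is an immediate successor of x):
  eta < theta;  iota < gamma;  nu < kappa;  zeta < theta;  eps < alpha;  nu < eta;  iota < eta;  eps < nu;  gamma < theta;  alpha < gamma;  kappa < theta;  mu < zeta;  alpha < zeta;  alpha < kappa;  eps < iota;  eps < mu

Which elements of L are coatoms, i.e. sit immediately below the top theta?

The coatoms are exactly the elements covered by theta: eta, gamma, kappa, zeta.

eta, gamma, kappa, zeta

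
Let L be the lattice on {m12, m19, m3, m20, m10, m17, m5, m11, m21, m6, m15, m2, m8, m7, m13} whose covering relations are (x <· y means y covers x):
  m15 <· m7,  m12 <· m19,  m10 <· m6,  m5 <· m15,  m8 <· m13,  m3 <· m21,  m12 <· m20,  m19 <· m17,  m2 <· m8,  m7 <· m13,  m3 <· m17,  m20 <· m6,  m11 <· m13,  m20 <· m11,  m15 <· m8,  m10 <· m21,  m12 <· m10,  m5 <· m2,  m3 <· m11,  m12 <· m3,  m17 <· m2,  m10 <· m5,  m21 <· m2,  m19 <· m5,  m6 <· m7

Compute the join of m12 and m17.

m17

Common upper bounds of {m12, m17}: m13, m17, m2, m8.
The least among these is m17.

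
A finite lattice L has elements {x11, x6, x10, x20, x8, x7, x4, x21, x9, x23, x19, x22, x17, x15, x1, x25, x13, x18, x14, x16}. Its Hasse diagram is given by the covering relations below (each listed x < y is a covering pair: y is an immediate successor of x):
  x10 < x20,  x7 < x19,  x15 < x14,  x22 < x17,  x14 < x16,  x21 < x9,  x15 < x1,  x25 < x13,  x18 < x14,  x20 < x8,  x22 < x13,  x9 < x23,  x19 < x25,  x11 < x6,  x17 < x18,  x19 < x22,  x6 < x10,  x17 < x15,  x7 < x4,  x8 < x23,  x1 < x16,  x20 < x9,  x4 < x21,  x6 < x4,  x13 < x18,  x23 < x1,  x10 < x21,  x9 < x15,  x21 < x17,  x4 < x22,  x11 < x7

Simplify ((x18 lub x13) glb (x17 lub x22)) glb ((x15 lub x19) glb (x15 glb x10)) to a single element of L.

x18 ∨ x13 = x18
x17 ∨ x22 = x17
x18 ∧ x17 = x17
x15 ∨ x19 = x15
x15 ∧ x10 = x10
x15 ∧ x10 = x10
x17 ∧ x10 = x10

x10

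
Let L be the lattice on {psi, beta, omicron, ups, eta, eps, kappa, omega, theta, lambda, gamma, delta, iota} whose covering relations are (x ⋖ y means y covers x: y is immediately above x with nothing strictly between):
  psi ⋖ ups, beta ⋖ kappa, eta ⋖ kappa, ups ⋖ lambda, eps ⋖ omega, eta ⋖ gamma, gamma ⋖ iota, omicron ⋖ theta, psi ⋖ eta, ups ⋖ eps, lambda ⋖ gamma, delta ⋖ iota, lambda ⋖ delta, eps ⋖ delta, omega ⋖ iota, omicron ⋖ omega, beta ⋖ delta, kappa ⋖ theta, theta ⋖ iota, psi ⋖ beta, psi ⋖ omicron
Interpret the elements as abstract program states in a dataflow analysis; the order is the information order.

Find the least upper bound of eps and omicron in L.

omega

Common upper bounds of {eps, omicron}: iota, omega.
The least among these is omega.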